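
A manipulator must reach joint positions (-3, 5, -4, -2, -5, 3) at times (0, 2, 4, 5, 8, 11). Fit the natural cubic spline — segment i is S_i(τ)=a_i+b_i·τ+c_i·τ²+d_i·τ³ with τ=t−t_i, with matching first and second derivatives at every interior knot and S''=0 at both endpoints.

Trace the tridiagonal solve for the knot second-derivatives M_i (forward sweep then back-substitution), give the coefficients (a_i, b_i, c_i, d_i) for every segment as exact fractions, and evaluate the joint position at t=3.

  seg 0: a=-3 b=6512/933 c=0 d=-695/933
  seg 1: a=5 b=-1828/933 c=-1390/311 d=11939/7464
  seg 2: a=-4 b=-1199/1866 c=6379/1244 d=-9275/3732
  seg 3: a=-2 b=8051/3732 c=-724/311 d=14281/33588
  seg 4: a=-5 b=-617/1866 c=5593/3732 d=-5593/33588
S(3) = 425/2488

Δ: Δ0=4, Δ1=-9/2, Δ2=2, Δ3=-1, Δ4=8/3
row 1: diag=8, rhs=-51; c'=1/4, d'=-51/8
row 2: denom=6−2·1/4=11/2; d'=(39−2·-51/8)/(11/2)=207/22
row 3: denom=8−1·2/11=86/11; d'=(-18−1·207/22)/(86/11)=-603/172
row 4: denom=12−3·33/86=933/86; d'=(22−3·-603/172)/(933/86)=5593/1866
back: M4=5593/1866
back: M3=-603/172−33/86·5593/1866=-1448/311
back: M2=207/22−2/11·-1448/311=6379/622
back: M1=-51/8−1/4·6379/622=-2780/311
M: M0=0, M1=-2780/311, M2=6379/622, M3=-1448/311, M4=5593/1866, M5=0
seg 0: a=-3, c=M0/2=0, d=(M1−M0)/(6·2)=-695/933, b=Δ0−h0·(2M0+M1)/6=6512/933
seg 1: a=5, c=M1/2=-1390/311, d=(M2−M1)/(6·2)=11939/7464, b=Δ1−h1·(2M1+M2)/6=-1828/933
seg 2: a=-4, c=M2/2=6379/1244, d=(M3−M2)/(6·1)=-9275/3732, b=Δ2−h2·(2M2+M3)/6=-1199/1866
seg 3: a=-2, c=M3/2=-724/311, d=(M4−M3)/(6·3)=14281/33588, b=Δ3−h3·(2M3+M4)/6=8051/3732
seg 4: a=-5, c=M4/2=5593/3732, d=(M5−M4)/(6·3)=-5593/33588, b=Δ4−h4·(2M4+M5)/6=-617/1866
t_q=3 → seg 1, τ=1; S=5+-1828/933·τ+-1390/311·τ²+11939/7464·τ³=425/2488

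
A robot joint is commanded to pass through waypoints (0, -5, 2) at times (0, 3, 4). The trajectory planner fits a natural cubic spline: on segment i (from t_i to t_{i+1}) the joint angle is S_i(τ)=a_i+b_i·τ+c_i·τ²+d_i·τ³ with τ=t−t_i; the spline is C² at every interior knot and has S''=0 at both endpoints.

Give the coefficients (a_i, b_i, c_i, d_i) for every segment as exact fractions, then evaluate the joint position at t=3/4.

  seg 0: a=0 b=-59/12 c=0 d=13/36
  seg 1: a=-5 b=29/6 c=13/4 d=-13/12
S(3/4) = -905/256

Δ: Δ0=-5/3, Δ1=7
row 1: diag=8, rhs=52; c'=1/8, d'=13/2
back: M1=13/2
M: M0=0, M1=13/2, M2=0
seg 0: a=0, c=M0/2=0, d=(M1−M0)/(6·3)=13/36, b=Δ0−h0·(2M0+M1)/6=-59/12
seg 1: a=-5, c=M1/2=13/4, d=(M2−M1)/(6·1)=-13/12, b=Δ1−h1·(2M1+M2)/6=29/6
t_q=3/4 → seg 0, τ=3/4; S=0+-59/12·τ+0·τ²+13/36·τ³=-905/256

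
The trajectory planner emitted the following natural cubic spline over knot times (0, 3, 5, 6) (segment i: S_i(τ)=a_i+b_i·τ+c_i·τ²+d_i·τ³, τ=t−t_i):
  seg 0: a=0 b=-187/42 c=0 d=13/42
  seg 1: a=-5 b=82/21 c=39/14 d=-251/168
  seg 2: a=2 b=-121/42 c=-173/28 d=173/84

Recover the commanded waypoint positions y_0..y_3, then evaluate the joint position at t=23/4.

y_0 = S_0(0) = a_0 = 0
y_1 = S_1(0) = a_1 = -5
y_2 = S_2(0) = a_2 = 2
y_3 = S_2(1) = -5
t_q=23/4 is in segment 2 (τ=3/4); S_2(τ)=-4959/1792

y_0=0 y_1=-5 y_2=2 y_3=-5
S(23/4) = -4959/1792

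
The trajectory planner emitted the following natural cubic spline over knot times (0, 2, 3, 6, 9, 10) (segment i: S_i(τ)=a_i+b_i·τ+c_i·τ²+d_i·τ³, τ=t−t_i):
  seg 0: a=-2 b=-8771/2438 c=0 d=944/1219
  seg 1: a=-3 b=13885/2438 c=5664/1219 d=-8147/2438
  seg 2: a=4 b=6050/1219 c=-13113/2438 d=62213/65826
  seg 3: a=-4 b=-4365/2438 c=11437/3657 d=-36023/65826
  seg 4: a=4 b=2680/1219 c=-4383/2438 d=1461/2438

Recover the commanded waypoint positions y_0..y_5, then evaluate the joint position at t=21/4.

y_0 = S_0(0) = a_0 = -2
y_1 = S_1(0) = a_1 = -3
y_2 = S_2(0) = a_2 = 4
y_3 = S_3(0) = a_3 = -4
y_4 = S_4(0) = a_4 = 4
y_5 = S_4(1) = 5
t_q=21/4 is in segment 2 (τ=9/4); S_2(τ)=-202333/156032

y_0=-2 y_1=-3 y_2=4 y_3=-4 y_4=4 y_5=5
S(21/4) = -202333/156032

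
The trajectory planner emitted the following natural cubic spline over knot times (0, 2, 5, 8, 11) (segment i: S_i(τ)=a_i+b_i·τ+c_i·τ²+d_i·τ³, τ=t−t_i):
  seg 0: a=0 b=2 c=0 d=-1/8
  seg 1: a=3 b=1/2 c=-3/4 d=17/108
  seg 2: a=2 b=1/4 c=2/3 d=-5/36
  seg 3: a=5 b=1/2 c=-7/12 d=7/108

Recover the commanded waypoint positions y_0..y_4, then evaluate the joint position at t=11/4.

y_0=0 y_1=3 y_2=2 y_3=5 y_4=3
S(11/4) = 773/256

y_0 = S_0(0) = a_0 = 0
y_1 = S_1(0) = a_1 = 3
y_2 = S_2(0) = a_2 = 2
y_3 = S_3(0) = a_3 = 5
y_4 = S_3(3) = 3
t_q=11/4 is in segment 1 (τ=3/4); S_1(τ)=773/256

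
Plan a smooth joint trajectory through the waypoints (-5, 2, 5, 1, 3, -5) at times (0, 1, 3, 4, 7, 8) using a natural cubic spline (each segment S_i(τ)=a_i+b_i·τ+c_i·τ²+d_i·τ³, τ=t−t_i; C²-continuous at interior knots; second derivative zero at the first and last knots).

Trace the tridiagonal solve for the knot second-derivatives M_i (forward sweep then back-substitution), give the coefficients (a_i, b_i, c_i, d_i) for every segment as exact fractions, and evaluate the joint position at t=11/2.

  seg 0: a=-5 b=19535/2568 c=0 d=-1559/2568
  seg 1: a=2 b=7429/1284 c=-1559/856 d=-413/2568
  seg 2: a=5 b=-4403/1284 c=-2385/856 d=5689/2568
  seg 3: a=1 b=-6049/2568 c=413/107 d=-7325/7704
  seg 4: a=3 b=-6251/1284 c=-4021/856 d=4021/2568
S(11/2) = 20149/6848

Δ: Δ0=7, Δ1=3/2, Δ2=-4, Δ3=2/3, Δ4=-8
row 1: diag=6, rhs=-33; c'=1/3, d'=-11/2
row 2: denom=6−2·1/3=16/3; d'=(-33−2·-11/2)/(16/3)=-33/8
row 3: denom=8−1·3/16=125/16; d'=(28−1·-33/8)/(125/16)=514/125
row 4: denom=8−3·48/125=856/125; d'=(-52−3·514/125)/(856/125)=-4021/428
back: M4=-4021/428
back: M3=514/125−48/125·-4021/428=826/107
back: M2=-33/8−3/16·826/107=-2385/428
back: M1=-11/2−1/3·-2385/428=-1559/428
M: M0=0, M1=-1559/428, M2=-2385/428, M3=826/107, M4=-4021/428, M5=0
seg 0: a=-5, c=M0/2=0, d=(M1−M0)/(6·1)=-1559/2568, b=Δ0−h0·(2M0+M1)/6=19535/2568
seg 1: a=2, c=M1/2=-1559/856, d=(M2−M1)/(6·2)=-413/2568, b=Δ1−h1·(2M1+M2)/6=7429/1284
seg 2: a=5, c=M2/2=-2385/856, d=(M3−M2)/(6·1)=5689/2568, b=Δ2−h2·(2M2+M3)/6=-4403/1284
seg 3: a=1, c=M3/2=413/107, d=(M4−M3)/(6·3)=-7325/7704, b=Δ3−h3·(2M3+M4)/6=-6049/2568
seg 4: a=3, c=M4/2=-4021/856, d=(M5−M4)/(6·1)=4021/2568, b=Δ4−h4·(2M4+M5)/6=-6251/1284
t_q=11/2 → seg 3, τ=3/2; S=1+-6049/2568·τ+413/107·τ²+-7325/7704·τ³=20149/6848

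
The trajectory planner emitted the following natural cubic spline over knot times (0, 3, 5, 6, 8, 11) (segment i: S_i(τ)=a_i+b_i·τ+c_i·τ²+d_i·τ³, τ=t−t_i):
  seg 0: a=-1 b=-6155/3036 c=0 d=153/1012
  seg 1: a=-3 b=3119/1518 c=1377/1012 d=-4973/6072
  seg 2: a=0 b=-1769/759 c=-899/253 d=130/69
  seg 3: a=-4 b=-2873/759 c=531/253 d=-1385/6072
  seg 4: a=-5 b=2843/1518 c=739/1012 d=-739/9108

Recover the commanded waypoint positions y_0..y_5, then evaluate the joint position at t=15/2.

y_0 = S_0(0) = a_0 = -1
y_1 = S_1(0) = a_1 = -3
y_2 = S_2(0) = a_2 = 0
y_3 = S_3(0) = a_3 = -4
y_4 = S_4(0) = a_4 = -5
y_5 = S_4(3) = 5
t_q=15/2 is in segment 3 (τ=3/2); S_3(τ)=-92705/16192

y_0=-1 y_1=-3 y_2=0 y_3=-4 y_4=-5 y_5=5
S(15/2) = -92705/16192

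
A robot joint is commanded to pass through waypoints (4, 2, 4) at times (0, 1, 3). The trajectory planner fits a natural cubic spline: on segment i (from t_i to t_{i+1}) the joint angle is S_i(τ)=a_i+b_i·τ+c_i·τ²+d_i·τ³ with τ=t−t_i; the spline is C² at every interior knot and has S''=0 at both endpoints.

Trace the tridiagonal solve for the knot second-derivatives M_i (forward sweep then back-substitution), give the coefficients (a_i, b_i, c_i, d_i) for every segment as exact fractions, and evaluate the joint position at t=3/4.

Δ: Δ0=-2, Δ1=1
row 1: diag=6, rhs=18; c'=1/3, d'=3
back: M1=3
M: M0=0, M1=3, M2=0
seg 0: a=4, c=M0/2=0, d=(M1−M0)/(6·1)=1/2, b=Δ0−h0·(2M0+M1)/6=-5/2
seg 1: a=2, c=M1/2=3/2, d=(M2−M1)/(6·2)=-1/4, b=Δ1−h1·(2M1+M2)/6=-1
t_q=3/4 → seg 0, τ=3/4; S=4+-5/2·τ+0·τ²+1/2·τ³=299/128

  seg 0: a=4 b=-5/2 c=0 d=1/2
  seg 1: a=2 b=-1 c=3/2 d=-1/4
S(3/4) = 299/128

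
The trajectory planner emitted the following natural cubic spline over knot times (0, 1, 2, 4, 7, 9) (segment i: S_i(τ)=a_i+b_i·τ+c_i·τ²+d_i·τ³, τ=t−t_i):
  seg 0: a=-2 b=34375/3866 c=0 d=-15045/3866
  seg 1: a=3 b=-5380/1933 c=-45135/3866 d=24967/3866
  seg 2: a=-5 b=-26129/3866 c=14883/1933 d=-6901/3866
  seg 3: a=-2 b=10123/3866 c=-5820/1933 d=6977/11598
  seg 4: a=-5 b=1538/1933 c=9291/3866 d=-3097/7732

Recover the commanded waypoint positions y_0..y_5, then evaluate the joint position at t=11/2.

y_0 = S_0(0) = a_0 = -2
y_1 = S_1(0) = a_1 = 3
y_2 = S_2(0) = a_2 = -5
y_3 = S_3(0) = a_3 = -2
y_4 = S_4(0) = a_4 = -5
y_5 = S_4(2) = 3
t_q=11/2 is in segment 3 (τ=3/2); S_3(τ)=-87107/30928

y_0=-2 y_1=3 y_2=-5 y_3=-2 y_4=-5 y_5=3
S(11/2) = -87107/30928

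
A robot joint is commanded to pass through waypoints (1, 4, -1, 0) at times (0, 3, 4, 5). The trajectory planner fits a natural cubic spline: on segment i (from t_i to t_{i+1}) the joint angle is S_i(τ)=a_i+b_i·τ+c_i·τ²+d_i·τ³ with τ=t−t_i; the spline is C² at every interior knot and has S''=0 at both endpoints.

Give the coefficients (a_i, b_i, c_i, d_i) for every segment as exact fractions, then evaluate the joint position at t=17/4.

  seg 0: a=1 b=121/31 c=0 d=-10/31
  seg 1: a=4 b=-149/31 c=-90/31 d=84/31
  seg 2: a=-1 b=-77/31 c=162/31 d=-54/31
S(17/4) = -1311/992

Δ: Δ0=1, Δ1=-5, Δ2=1
row 1: diag=8, rhs=-36; c'=1/8, d'=-9/2
row 2: denom=4−1·1/8=31/8; d'=(36−1·-9/2)/(31/8)=324/31
back: M2=324/31
back: M1=-9/2−1/8·324/31=-180/31
M: M0=0, M1=-180/31, M2=324/31, M3=0
seg 0: a=1, c=M0/2=0, d=(M1−M0)/(6·3)=-10/31, b=Δ0−h0·(2M0+M1)/6=121/31
seg 1: a=4, c=M1/2=-90/31, d=(M2−M1)/(6·1)=84/31, b=Δ1−h1·(2M1+M2)/6=-149/31
seg 2: a=-1, c=M2/2=162/31, d=(M3−M2)/(6·1)=-54/31, b=Δ2−h2·(2M2+M3)/6=-77/31
t_q=17/4 → seg 2, τ=1/4; S=-1+-77/31·τ+162/31·τ²+-54/31·τ³=-1311/992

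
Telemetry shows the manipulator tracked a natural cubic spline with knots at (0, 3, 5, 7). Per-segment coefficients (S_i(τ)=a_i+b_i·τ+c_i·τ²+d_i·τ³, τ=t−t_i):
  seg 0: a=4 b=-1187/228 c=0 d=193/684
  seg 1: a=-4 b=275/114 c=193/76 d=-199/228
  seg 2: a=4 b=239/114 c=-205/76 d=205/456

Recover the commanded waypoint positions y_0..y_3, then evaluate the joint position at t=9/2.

y_0 = S_0(0) = a_0 = 4
y_1 = S_1(0) = a_1 = -4
y_2 = S_2(0) = a_2 = 4
y_3 = S_2(2) = 1
t_q=9/2 is in segment 1 (τ=3/2); S_1(τ)=1451/608

y_0=4 y_1=-4 y_2=4 y_3=1
S(9/2) = 1451/608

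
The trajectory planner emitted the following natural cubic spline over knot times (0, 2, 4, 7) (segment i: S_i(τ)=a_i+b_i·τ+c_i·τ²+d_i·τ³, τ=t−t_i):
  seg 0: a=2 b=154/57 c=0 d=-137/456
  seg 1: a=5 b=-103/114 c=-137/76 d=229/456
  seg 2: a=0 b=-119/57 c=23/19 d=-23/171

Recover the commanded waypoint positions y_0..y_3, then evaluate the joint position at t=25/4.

y_0=2 y_1=5 y_2=0 y_3=1
S(25/4) = -123/1216

y_0 = S_0(0) = a_0 = 2
y_1 = S_1(0) = a_1 = 5
y_2 = S_2(0) = a_2 = 0
y_3 = S_2(3) = 1
t_q=25/4 is in segment 2 (τ=9/4); S_2(τ)=-123/1216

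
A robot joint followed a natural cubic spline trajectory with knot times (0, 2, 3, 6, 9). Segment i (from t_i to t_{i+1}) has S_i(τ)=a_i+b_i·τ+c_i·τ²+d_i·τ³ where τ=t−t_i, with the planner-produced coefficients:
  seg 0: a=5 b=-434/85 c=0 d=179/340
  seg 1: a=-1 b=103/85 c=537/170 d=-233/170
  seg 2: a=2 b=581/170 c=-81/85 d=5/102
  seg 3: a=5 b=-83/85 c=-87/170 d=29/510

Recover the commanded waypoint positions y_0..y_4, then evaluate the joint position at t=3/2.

y_0=5 y_1=-1 y_2=2 y_3=5 y_4=-1
S(3/2) = -2399/2720

y_0 = S_0(0) = a_0 = 5
y_1 = S_1(0) = a_1 = -1
y_2 = S_2(0) = a_2 = 2
y_3 = S_3(0) = a_3 = 5
y_4 = S_3(3) = -1
t_q=3/2 is in segment 0 (τ=3/2); S_0(τ)=-2399/2720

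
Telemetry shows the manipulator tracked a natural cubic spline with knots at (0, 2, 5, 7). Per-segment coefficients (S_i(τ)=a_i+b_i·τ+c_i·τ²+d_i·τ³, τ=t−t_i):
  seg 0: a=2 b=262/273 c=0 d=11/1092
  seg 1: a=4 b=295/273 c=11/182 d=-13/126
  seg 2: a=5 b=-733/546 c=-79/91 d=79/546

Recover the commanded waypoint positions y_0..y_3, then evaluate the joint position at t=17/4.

y_0=2 y_1=4 y_2=5 y_3=0
S(17/4) = 64787/11648

y_0 = S_0(0) = a_0 = 2
y_1 = S_1(0) = a_1 = 4
y_2 = S_2(0) = a_2 = 5
y_3 = S_2(2) = 0
t_q=17/4 is in segment 1 (τ=9/4); S_1(τ)=64787/11648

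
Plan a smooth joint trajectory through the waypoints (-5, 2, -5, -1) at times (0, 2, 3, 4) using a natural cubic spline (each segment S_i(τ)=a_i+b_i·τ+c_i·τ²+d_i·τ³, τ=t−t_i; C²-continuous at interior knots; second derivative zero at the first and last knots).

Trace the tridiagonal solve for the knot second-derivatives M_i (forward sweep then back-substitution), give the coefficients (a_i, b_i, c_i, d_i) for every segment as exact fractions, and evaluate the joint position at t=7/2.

  seg 0: a=-5 b=373/46 c=0 d=-53/46
  seg 1: a=2 b=-263/46 c=-159/23 d=259/46
  seg 2: a=-5 b=-61/23 c=459/46 d=-153/46
S(7/2) = -1563/368

Δ: Δ0=7/2, Δ1=-7, Δ2=4
row 1: diag=6, rhs=-63; c'=1/6, d'=-21/2
row 2: denom=4−1·1/6=23/6; d'=(66−1·-21/2)/(23/6)=459/23
back: M2=459/23
back: M1=-21/2−1/6·459/23=-318/23
M: M0=0, M1=-318/23, M2=459/23, M3=0
seg 0: a=-5, c=M0/2=0, d=(M1−M0)/(6·2)=-53/46, b=Δ0−h0·(2M0+M1)/6=373/46
seg 1: a=2, c=M1/2=-159/23, d=(M2−M1)/(6·1)=259/46, b=Δ1−h1·(2M1+M2)/6=-263/46
seg 2: a=-5, c=M2/2=459/46, d=(M3−M2)/(6·1)=-153/46, b=Δ2−h2·(2M2+M3)/6=-61/23
t_q=7/2 → seg 2, τ=1/2; S=-5+-61/23·τ+459/46·τ²+-153/46·τ³=-1563/368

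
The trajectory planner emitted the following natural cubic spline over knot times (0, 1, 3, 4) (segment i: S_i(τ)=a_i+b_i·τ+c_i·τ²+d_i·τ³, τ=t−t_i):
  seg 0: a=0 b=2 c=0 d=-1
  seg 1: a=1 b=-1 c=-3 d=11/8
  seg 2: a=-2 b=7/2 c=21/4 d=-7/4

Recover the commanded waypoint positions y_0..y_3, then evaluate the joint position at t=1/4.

y_0 = S_0(0) = a_0 = 0
y_1 = S_1(0) = a_1 = 1
y_2 = S_2(0) = a_2 = -2
y_3 = S_2(1) = 5
t_q=1/4 is in segment 0 (τ=1/4); S_0(τ)=31/64

y_0=0 y_1=1 y_2=-2 y_3=5
S(1/4) = 31/64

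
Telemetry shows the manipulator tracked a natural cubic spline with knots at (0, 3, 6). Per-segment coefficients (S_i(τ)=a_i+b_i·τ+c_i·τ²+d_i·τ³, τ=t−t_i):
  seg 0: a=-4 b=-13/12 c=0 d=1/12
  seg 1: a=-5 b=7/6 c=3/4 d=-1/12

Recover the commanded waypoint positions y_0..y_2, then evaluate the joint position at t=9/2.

y_0 = S_0(0) = a_0 = -4
y_1 = S_1(0) = a_1 = -5
y_2 = S_1(3) = 3
t_q=9/2 is in segment 1 (τ=3/2); S_1(τ)=-59/32

y_0=-4 y_1=-5 y_2=3
S(9/2) = -59/32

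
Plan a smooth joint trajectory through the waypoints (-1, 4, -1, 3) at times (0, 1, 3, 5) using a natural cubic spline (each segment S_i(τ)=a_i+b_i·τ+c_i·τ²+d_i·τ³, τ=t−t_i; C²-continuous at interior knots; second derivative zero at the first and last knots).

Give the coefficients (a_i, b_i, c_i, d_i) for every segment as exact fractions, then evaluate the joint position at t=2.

Δ: Δ0=5, Δ1=-5/2, Δ2=2
row 1: diag=6, rhs=-45; c'=1/3, d'=-15/2
row 2: denom=8−2·1/3=22/3; d'=(27−2·-15/2)/(22/3)=63/11
back: M2=63/11
back: M1=-15/2−1/3·63/11=-207/22
M: M0=0, M1=-207/22, M2=63/11, M3=0
seg 0: a=-1, c=M0/2=0, d=(M1−M0)/(6·1)=-69/44, b=Δ0−h0·(2M0+M1)/6=289/44
seg 1: a=4, c=M1/2=-207/44, d=(M2−M1)/(6·2)=111/88, b=Δ1−h1·(2M1+M2)/6=41/22
seg 2: a=-1, c=M2/2=63/22, d=(M3−M2)/(6·2)=-21/44, b=Δ2−h2·(2M2+M3)/6=-20/11
t_q=2 → seg 1, τ=1; S=4+41/22·τ+-207/44·τ²+111/88·τ³=213/88

  seg 0: a=-1 b=289/44 c=0 d=-69/44
  seg 1: a=4 b=41/22 c=-207/44 d=111/88
  seg 2: a=-1 b=-20/11 c=63/22 d=-21/44
S(2) = 213/88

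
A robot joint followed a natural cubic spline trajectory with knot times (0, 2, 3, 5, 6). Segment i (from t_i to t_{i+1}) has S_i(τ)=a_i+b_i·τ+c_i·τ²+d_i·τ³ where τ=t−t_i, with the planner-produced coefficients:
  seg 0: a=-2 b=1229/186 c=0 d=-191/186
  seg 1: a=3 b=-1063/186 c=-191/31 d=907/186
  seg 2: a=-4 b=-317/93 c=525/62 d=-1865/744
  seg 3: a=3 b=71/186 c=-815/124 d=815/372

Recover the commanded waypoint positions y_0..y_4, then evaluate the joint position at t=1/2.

y_0 = S_0(0) = a_0 = -2
y_1 = S_1(0) = a_1 = 3
y_2 = S_2(0) = a_2 = -4
y_3 = S_3(0) = a_3 = 3
y_4 = S_3(1) = -1
t_q=1/2 is in segment 0 (τ=1/2); S_0(τ)=583/496

y_0=-2 y_1=3 y_2=-4 y_3=3 y_4=-1
S(1/2) = 583/496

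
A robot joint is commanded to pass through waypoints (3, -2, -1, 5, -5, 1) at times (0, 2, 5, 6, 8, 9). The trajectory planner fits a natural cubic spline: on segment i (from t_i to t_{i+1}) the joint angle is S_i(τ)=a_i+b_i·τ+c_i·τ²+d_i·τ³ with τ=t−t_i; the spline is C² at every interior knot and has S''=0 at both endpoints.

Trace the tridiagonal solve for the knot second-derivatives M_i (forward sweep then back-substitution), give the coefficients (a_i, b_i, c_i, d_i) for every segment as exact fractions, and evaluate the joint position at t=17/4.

Δ: Δ0=-5/2, Δ1=1/3, Δ2=6, Δ3=-5, Δ4=6
row 1: diag=10, rhs=17; c'=3/10, d'=17/10
row 2: denom=8−3·3/10=71/10; d'=(34−3·17/10)/(71/10)=289/71
row 3: denom=6−1·10/71=416/71; d'=(-66−1·289/71)/(416/71)=-4975/416
row 4: denom=6−2·71/208=553/104; d'=(66−2·-4975/416)/(553/104)=18703/1106
back: M4=18703/1106
back: M3=-4975/416−71/208·18703/1106=-19611/1106
back: M2=289/71−10/71·-19611/1106=3632/553
back: M1=17/10−3/10·3632/553=-299/1106
M: M0=0, M1=-299/1106, M2=3632/553, M3=-19611/1106, M4=18703/1106, M5=0
seg 0: a=3, c=M0/2=0, d=(M1−M0)/(6·2)=-299/13272, b=Δ0−h0·(2M0+M1)/6=-3998/1659
seg 1: a=-2, c=M1/2=-299/2212, d=(M2−M1)/(6·3)=2521/6636, b=Δ1−h1·(2M1+M2)/6=-8893/3318
seg 2: a=-1, c=M2/2=1816/553, d=(M3−M2)/(6·1)=-26875/6636, b=Δ2−h2·(2M2+M3)/6=44899/6636
seg 3: a=5, c=M3/2=-19611/2212, d=(M4−M3)/(6·2)=19157/6636, b=Δ3−h3·(2M3+M4)/6=3929/3318
seg 4: a=-5, c=M4/2=18703/2212, d=(M5−M4)/(6·1)=-18703/6636, b=Δ4−h4·(2M4+M5)/6=1205/3318
t_q=17/4 → seg 1, τ=9/4; S=-2+-8893/3318·τ+-299/2212·τ²+2521/6636·τ³=-621137/141568

  seg 0: a=3 b=-3998/1659 c=0 d=-299/13272
  seg 1: a=-2 b=-8893/3318 c=-299/2212 d=2521/6636
  seg 2: a=-1 b=44899/6636 c=1816/553 d=-26875/6636
  seg 3: a=5 b=3929/3318 c=-19611/2212 d=19157/6636
  seg 4: a=-5 b=1205/3318 c=18703/2212 d=-18703/6636
S(17/4) = -621137/141568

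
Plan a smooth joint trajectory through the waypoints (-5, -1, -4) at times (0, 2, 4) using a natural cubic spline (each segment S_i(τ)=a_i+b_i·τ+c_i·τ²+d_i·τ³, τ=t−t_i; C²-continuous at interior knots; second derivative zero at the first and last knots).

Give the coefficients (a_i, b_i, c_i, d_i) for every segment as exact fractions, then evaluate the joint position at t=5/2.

  seg 0: a=-5 b=23/8 c=0 d=-7/32
  seg 1: a=-1 b=1/4 c=-21/16 d=7/32
S(5/2) = -301/256

Δ: Δ0=2, Δ1=-3/2
row 1: diag=8, rhs=-21; c'=1/4, d'=-21/8
back: M1=-21/8
M: M0=0, M1=-21/8, M2=0
seg 0: a=-5, c=M0/2=0, d=(M1−M0)/(6·2)=-7/32, b=Δ0−h0·(2M0+M1)/6=23/8
seg 1: a=-1, c=M1/2=-21/16, d=(M2−M1)/(6·2)=7/32, b=Δ1−h1·(2M1+M2)/6=1/4
t_q=5/2 → seg 1, τ=1/2; S=-1+1/4·τ+-21/16·τ²+7/32·τ³=-301/256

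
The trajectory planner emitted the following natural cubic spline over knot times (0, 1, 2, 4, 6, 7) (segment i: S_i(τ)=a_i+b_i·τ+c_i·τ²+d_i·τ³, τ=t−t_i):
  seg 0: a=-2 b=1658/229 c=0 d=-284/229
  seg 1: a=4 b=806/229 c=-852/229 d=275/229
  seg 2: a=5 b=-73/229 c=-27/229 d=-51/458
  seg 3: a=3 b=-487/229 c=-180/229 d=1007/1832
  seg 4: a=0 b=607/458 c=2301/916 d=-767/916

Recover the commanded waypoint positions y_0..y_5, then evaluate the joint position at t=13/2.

y_0 = S_0(0) = a_0 = -2
y_1 = S_1(0) = a_1 = 4
y_2 = S_2(0) = a_2 = 5
y_3 = S_3(0) = a_3 = 3
y_4 = S_4(0) = a_4 = 0
y_5 = S_4(1) = 3
t_q=13/2 is in segment 4 (τ=1/2); S_4(τ)=8691/7328

y_0=-2 y_1=4 y_2=5 y_3=3 y_4=0 y_5=3
S(13/2) = 8691/7328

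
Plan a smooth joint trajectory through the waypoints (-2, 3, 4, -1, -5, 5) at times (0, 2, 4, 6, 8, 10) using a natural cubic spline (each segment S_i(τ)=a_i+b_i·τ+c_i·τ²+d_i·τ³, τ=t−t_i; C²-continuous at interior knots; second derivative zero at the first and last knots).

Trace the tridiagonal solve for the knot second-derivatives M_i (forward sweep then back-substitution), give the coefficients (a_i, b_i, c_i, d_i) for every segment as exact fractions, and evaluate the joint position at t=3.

Δ: Δ0=5/2, Δ1=1/2, Δ2=-5/2, Δ3=-2, Δ4=5
row 1: diag=8, rhs=-12; c'=1/4, d'=-3/2
row 2: denom=8−2·1/4=15/2; d'=(-18−2·-3/2)/(15/2)=-2
row 3: denom=8−2·4/15=112/15; d'=(3−2·-2)/(112/15)=15/16
row 4: denom=8−2·15/56=209/28; d'=(42−2·15/16)/(209/28)=2247/418
back: M4=2247/418
back: M3=15/16−15/56·2247/418=-105/209
back: M2=-2−4/15·-105/209=-390/209
back: M1=-3/2−1/4·-390/209=-216/209
M: M0=0, M1=-216/209, M2=-390/209, M3=-105/209, M4=2247/418, M5=0
seg 0: a=-2, c=M0/2=0, d=(M1−M0)/(6·2)=-18/209, b=Δ0−h0·(2M0+M1)/6=1189/418
seg 1: a=3, c=M1/2=-108/209, d=(M2−M1)/(6·2)=-29/418, b=Δ1−h1·(2M1+M2)/6=757/418
seg 2: a=4, c=M2/2=-195/209, d=(M3−M2)/(6·2)=5/44, b=Δ2−h2·(2M2+M3)/6=-455/418
seg 3: a=-1, c=M3/2=-105/418, d=(M4−M3)/(6·2)=819/1672, b=Δ3−h3·(2M3+M4)/6=-1445/418
seg 4: a=-5, c=M4/2=2247/836, d=(M5−M4)/(6·2)=-749/1672, b=Δ4−h4·(2M4+M5)/6=296/209
t_q=3 → seg 1, τ=1; S=3+757/418·τ+-108/209·τ²+-29/418·τ³=883/209

  seg 0: a=-2 b=1189/418 c=0 d=-18/209
  seg 1: a=3 b=757/418 c=-108/209 d=-29/418
  seg 2: a=4 b=-455/418 c=-195/209 d=5/44
  seg 3: a=-1 b=-1445/418 c=-105/418 d=819/1672
  seg 4: a=-5 b=296/209 c=2247/836 d=-749/1672
S(3) = 883/209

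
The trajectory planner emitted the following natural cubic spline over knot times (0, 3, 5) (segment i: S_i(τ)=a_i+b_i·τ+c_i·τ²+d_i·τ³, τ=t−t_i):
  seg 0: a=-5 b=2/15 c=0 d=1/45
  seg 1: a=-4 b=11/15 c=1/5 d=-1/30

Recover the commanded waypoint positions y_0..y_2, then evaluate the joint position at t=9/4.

y_0=-5 y_1=-4 y_2=-2
S(9/4) = -1423/320

y_0 = S_0(0) = a_0 = -5
y_1 = S_1(0) = a_1 = -4
y_2 = S_1(2) = -2
t_q=9/4 is in segment 0 (τ=9/4); S_0(τ)=-1423/320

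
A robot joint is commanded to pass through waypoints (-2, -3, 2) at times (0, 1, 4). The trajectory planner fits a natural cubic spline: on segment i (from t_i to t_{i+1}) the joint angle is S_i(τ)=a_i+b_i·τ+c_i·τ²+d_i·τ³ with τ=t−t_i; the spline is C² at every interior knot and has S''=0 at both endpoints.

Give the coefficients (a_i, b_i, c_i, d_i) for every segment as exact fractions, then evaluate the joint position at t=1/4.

  seg 0: a=-2 b=-4/3 c=0 d=1/3
  seg 1: a=-3 b=-1/3 c=1 d=-1/9
S(1/4) = -149/64

Δ: Δ0=-1, Δ1=5/3
row 1: diag=8, rhs=16; c'=3/8, d'=2
back: M1=2
M: M0=0, M1=2, M2=0
seg 0: a=-2, c=M0/2=0, d=(M1−M0)/(6·1)=1/3, b=Δ0−h0·(2M0+M1)/6=-4/3
seg 1: a=-3, c=M1/2=1, d=(M2−M1)/(6·3)=-1/9, b=Δ1−h1·(2M1+M2)/6=-1/3
t_q=1/4 → seg 0, τ=1/4; S=-2+-4/3·τ+0·τ²+1/3·τ³=-149/64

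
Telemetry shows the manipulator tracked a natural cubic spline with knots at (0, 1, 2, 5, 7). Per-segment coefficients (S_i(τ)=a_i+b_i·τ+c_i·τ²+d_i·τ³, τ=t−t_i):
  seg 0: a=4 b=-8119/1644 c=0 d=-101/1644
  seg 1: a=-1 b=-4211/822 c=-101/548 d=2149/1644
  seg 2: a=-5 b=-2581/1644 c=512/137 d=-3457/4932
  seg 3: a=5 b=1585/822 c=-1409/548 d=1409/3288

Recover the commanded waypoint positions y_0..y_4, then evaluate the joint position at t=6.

y_0=4 y_1=-1 y_2=-5 y_3=5 y_4=2
S(6) = 5245/1096

y_0 = S_0(0) = a_0 = 4
y_1 = S_1(0) = a_1 = -1
y_2 = S_2(0) = a_2 = -5
y_3 = S_3(0) = a_3 = 5
y_4 = S_3(2) = 2
t_q=6 is in segment 3 (τ=1); S_3(τ)=5245/1096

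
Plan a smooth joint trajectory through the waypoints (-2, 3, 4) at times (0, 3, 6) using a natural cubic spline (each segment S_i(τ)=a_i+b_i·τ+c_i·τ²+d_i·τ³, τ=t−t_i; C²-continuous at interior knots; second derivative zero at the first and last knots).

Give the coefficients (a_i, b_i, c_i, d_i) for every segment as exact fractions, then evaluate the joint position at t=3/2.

Δ: Δ0=5/3, Δ1=1/3
row 1: diag=12, rhs=-8; c'=1/4, d'=-2/3
back: M1=-2/3
M: M0=0, M1=-2/3, M2=0
seg 0: a=-2, c=M0/2=0, d=(M1−M0)/(6·3)=-1/27, b=Δ0−h0·(2M0+M1)/6=2
seg 1: a=3, c=M1/2=-1/3, d=(M2−M1)/(6·3)=1/27, b=Δ1−h1·(2M1+M2)/6=1
t_q=3/2 → seg 0, τ=3/2; S=-2+2·τ+0·τ²+-1/27·τ³=7/8

  seg 0: a=-2 b=2 c=0 d=-1/27
  seg 1: a=3 b=1 c=-1/3 d=1/27
S(3/2) = 7/8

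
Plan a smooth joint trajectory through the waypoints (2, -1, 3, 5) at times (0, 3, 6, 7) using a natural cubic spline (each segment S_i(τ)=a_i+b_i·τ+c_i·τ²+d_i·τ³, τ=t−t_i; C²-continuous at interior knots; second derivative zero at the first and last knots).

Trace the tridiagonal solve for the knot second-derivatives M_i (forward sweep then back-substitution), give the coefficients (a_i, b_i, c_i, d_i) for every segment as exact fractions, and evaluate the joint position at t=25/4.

Δ: Δ0=-1, Δ1=4/3, Δ2=2
row 1: diag=12, rhs=14; c'=1/4, d'=7/6
row 2: denom=8−3·1/4=29/4; d'=(4−3·7/6)/(29/4)=2/29
back: M2=2/29
back: M1=7/6−1/4·2/29=100/87
M: M0=0, M1=100/87, M2=2/29, M3=0
seg 0: a=2, c=M0/2=0, d=(M1−M0)/(6·3)=50/783, b=Δ0−h0·(2M0+M1)/6=-137/87
seg 1: a=-1, c=M1/2=50/87, d=(M2−M1)/(6·3)=-47/783, b=Δ1−h1·(2M1+M2)/6=13/87
seg 2: a=3, c=M2/2=1/29, d=(M3−M2)/(6·1)=-1/87, b=Δ2−h2·(2M2+M3)/6=172/87
t_q=25/4 → seg 2, τ=1/4; S=3+172/87·τ+1/29·τ²+-1/87·τ³=6489/1856

  seg 0: a=2 b=-137/87 c=0 d=50/783
  seg 1: a=-1 b=13/87 c=50/87 d=-47/783
  seg 2: a=3 b=172/87 c=1/29 d=-1/87
S(25/4) = 6489/1856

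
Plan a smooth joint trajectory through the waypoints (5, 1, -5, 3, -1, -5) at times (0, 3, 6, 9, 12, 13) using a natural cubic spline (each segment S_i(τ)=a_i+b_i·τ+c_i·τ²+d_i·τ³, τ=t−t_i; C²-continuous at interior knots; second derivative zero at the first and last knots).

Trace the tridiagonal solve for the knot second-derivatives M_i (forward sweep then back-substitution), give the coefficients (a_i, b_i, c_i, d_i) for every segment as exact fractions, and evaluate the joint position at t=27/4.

Δ: Δ0=-4/3, Δ1=-2, Δ2=8/3, Δ3=-4/3, Δ4=-4
row 1: diag=12, rhs=-4; c'=1/4, d'=-1/3
row 2: denom=12−3·1/4=45/4; d'=(28−3·-1/3)/(45/4)=116/45
row 3: denom=12−3·4/15=56/5; d'=(-24−3·116/45)/(56/5)=-17/6
row 4: denom=8−3·15/56=403/56; d'=(-16−3·-17/6)/(403/56)=-420/403
back: M4=-420/403
back: M3=-17/6−15/56·-420/403=-3088/1209
back: M2=116/45−4/15·-3088/1209=3940/1209
back: M1=-1/3−1/4·3940/1209=-1388/1209
M: M0=0, M1=-1388/1209, M2=3940/1209, M3=-3088/1209, M4=-420/403, M5=0
seg 0: a=5, c=M0/2=0, d=(M1−M0)/(6·3)=-694/10881, b=Δ0−h0·(2M0+M1)/6=-306/403
seg 1: a=1, c=M1/2=-694/1209, d=(M2−M1)/(6·3)=296/1209, b=Δ1−h1·(2M1+M2)/6=-1000/403
seg 2: a=-5, c=M2/2=1970/1209, d=(M3−M2)/(6·3)=-3514/10881, b=Δ2−h2·(2M2+M3)/6=276/403
seg 3: a=3, c=M3/2=-1544/1209, d=(M4−M3)/(6·3)=914/10881, b=Δ3−h3·(2M3+M4)/6=54/31
seg 4: a=-1, c=M4/2=-210/403, d=(M5−M4)/(6·1)=70/403, b=Δ4−h4·(2M4+M5)/6=-1472/403
t_q=27/4 → seg 2, τ=3/4; S=-5+276/403·τ+1970/1209·τ²+-3514/10881·τ³=-47793/12896

  seg 0: a=5 b=-306/403 c=0 d=-694/10881
  seg 1: a=1 b=-1000/403 c=-694/1209 d=296/1209
  seg 2: a=-5 b=276/403 c=1970/1209 d=-3514/10881
  seg 3: a=3 b=54/31 c=-1544/1209 d=914/10881
  seg 4: a=-1 b=-1472/403 c=-210/403 d=70/403
S(27/4) = -47793/12896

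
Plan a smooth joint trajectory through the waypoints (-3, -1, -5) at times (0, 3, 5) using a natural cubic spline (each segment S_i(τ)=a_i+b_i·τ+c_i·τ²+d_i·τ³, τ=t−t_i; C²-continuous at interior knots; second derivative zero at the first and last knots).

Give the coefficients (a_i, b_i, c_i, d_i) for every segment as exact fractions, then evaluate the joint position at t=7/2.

Δ: Δ0=2/3, Δ1=-2
row 1: diag=10, rhs=-16; c'=1/5, d'=-8/5
back: M1=-8/5
M: M0=0, M1=-8/5, M2=0
seg 0: a=-3, c=M0/2=0, d=(M1−M0)/(6·3)=-4/45, b=Δ0−h0·(2M0+M1)/6=22/15
seg 1: a=-1, c=M1/2=-4/5, d=(M2−M1)/(6·2)=2/15, b=Δ1−h1·(2M1+M2)/6=-14/15
t_q=7/2 → seg 1, τ=1/2; S=-1+-14/15·τ+-4/5·τ²+2/15·τ³=-33/20

  seg 0: a=-3 b=22/15 c=0 d=-4/45
  seg 1: a=-1 b=-14/15 c=-4/5 d=2/15
S(7/2) = -33/20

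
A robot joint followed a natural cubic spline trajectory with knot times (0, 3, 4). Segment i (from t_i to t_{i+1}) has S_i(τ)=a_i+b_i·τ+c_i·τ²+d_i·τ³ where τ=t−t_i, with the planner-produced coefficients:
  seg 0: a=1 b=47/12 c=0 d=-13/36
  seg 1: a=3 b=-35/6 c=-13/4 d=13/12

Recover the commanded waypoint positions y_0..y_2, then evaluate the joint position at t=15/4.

y_0=1 y_1=3 y_2=-5
S(15/4) = -703/256

y_0 = S_0(0) = a_0 = 1
y_1 = S_1(0) = a_1 = 3
y_2 = S_1(1) = -5
t_q=15/4 is in segment 1 (τ=3/4); S_1(τ)=-703/256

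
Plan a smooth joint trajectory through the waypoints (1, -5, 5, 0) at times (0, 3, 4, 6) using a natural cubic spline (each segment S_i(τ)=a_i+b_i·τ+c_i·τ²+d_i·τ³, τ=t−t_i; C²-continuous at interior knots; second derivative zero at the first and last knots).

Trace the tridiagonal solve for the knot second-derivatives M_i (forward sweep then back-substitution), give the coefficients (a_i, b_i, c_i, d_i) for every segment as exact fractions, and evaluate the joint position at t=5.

  seg 0: a=1 b=-695/94 c=0 d=169/282
  seg 1: a=-5 b=413/47 c=507/94 d=-393/94
  seg 2: a=5 b=661/94 c=-336/47 d=56/47
S(5) = 571/94

Δ: Δ0=-2, Δ1=10, Δ2=-5/2
row 1: diag=8, rhs=72; c'=1/8, d'=9
row 2: denom=6−1·1/8=47/8; d'=(-75−1·9)/(47/8)=-672/47
back: M2=-672/47
back: M1=9−1/8·-672/47=507/47
M: M0=0, M1=507/47, M2=-672/47, M3=0
seg 0: a=1, c=M0/2=0, d=(M1−M0)/(6·3)=169/282, b=Δ0−h0·(2M0+M1)/6=-695/94
seg 1: a=-5, c=M1/2=507/94, d=(M2−M1)/(6·1)=-393/94, b=Δ1−h1·(2M1+M2)/6=413/47
seg 2: a=5, c=M2/2=-336/47, d=(M3−M2)/(6·2)=56/47, b=Δ2−h2·(2M2+M3)/6=661/94
t_q=5 → seg 2, τ=1; S=5+661/94·τ+-336/47·τ²+56/47·τ³=571/94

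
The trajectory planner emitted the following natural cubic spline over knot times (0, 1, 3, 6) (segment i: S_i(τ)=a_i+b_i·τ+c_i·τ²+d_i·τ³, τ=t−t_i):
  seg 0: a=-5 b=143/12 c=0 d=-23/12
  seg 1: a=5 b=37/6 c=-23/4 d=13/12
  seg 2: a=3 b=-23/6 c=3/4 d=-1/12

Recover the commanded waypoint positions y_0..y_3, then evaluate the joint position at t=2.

y_0 = S_0(0) = a_0 = -5
y_1 = S_1(0) = a_1 = 5
y_2 = S_2(0) = a_2 = 3
y_3 = S_2(3) = -4
t_q=2 is in segment 1 (τ=1); S_1(τ)=13/2

y_0=-5 y_1=5 y_2=3 y_3=-4
S(2) = 13/2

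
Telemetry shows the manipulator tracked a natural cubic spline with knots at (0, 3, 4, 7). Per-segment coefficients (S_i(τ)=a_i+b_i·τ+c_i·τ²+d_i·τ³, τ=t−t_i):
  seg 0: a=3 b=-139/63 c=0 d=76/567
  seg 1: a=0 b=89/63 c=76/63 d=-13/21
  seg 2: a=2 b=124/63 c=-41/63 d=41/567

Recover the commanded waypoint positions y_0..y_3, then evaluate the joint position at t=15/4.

y_0=3 y_1=0 y_2=2 y_3=4
S(15/4) = 1985/1344

y_0 = S_0(0) = a_0 = 3
y_1 = S_1(0) = a_1 = 0
y_2 = S_2(0) = a_2 = 2
y_3 = S_2(3) = 4
t_q=15/4 is in segment 1 (τ=3/4); S_1(τ)=1985/1344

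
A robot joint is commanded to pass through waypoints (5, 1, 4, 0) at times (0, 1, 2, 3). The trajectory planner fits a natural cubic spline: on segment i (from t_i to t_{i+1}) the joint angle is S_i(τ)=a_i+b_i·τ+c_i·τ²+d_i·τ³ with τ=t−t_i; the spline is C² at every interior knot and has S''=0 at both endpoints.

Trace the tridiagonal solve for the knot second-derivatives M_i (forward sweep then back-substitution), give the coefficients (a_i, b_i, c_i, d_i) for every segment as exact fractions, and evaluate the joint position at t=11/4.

Δ: Δ0=-4, Δ1=3, Δ2=-4
row 1: diag=4, rhs=42; c'=1/4, d'=21/2
row 2: denom=4−1·1/4=15/4; d'=(-42−1·21/2)/(15/4)=-14
back: M2=-14
back: M1=21/2−1/4·-14=14
M: M0=0, M1=14, M2=-14, M3=0
seg 0: a=5, c=M0/2=0, d=(M1−M0)/(6·1)=7/3, b=Δ0−h0·(2M0+M1)/6=-19/3
seg 1: a=1, c=M1/2=7, d=(M2−M1)/(6·1)=-14/3, b=Δ1−h1·(2M1+M2)/6=2/3
seg 2: a=4, c=M2/2=-7, d=(M3−M2)/(6·1)=7/3, b=Δ2−h2·(2M2+M3)/6=2/3
t_q=11/4 → seg 2, τ=3/4; S=4+2/3·τ+-7·τ²+7/3·τ³=99/64

  seg 0: a=5 b=-19/3 c=0 d=7/3
  seg 1: a=1 b=2/3 c=7 d=-14/3
  seg 2: a=4 b=2/3 c=-7 d=7/3
S(11/4) = 99/64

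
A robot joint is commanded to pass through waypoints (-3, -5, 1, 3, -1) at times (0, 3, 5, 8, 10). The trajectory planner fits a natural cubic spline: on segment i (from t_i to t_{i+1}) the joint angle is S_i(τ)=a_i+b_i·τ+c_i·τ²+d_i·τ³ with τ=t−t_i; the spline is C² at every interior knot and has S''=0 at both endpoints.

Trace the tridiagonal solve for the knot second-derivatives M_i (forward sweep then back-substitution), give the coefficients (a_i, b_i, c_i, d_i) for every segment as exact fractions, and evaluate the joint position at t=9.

  seg 0: a=-3 b=-1673/870 c=0 d=1093/7830
  seg 1: a=-5 b=803/435 c=1093/870 d=-197/580
  seg 2: a=1 b=1216/435 c=-68/87 d=94/3915
  seg 3: a=3 b=-542/435 c=-82/145 d=41/435
S(9) = 186/145

Δ: Δ0=-2/3, Δ1=3, Δ2=2/3, Δ3=-2
row 1: diag=10, rhs=22; c'=1/5, d'=11/5
row 2: denom=10−2·1/5=48/5; d'=(-14−2·11/5)/(48/5)=-23/12
row 3: denom=10−3·5/16=145/16; d'=(-16−3·-23/12)/(145/16)=-164/145
back: M3=-164/145
back: M2=-23/12−5/16·-164/145=-136/87
back: M1=11/5−1/5·-136/87=1093/435
M: M0=0, M1=1093/435, M2=-136/87, M3=-164/145, M4=0
seg 0: a=-3, c=M0/2=0, d=(M1−M0)/(6·3)=1093/7830, b=Δ0−h0·(2M0+M1)/6=-1673/870
seg 1: a=-5, c=M1/2=1093/870, d=(M2−M1)/(6·2)=-197/580, b=Δ1−h1·(2M1+M2)/6=803/435
seg 2: a=1, c=M2/2=-68/87, d=(M3−M2)/(6·3)=94/3915, b=Δ2−h2·(2M2+M3)/6=1216/435
seg 3: a=3, c=M3/2=-82/145, d=(M4−M3)/(6·2)=41/435, b=Δ3−h3·(2M3+M4)/6=-542/435
t_q=9 → seg 3, τ=1; S=3+-542/435·τ+-82/145·τ²+41/435·τ³=186/145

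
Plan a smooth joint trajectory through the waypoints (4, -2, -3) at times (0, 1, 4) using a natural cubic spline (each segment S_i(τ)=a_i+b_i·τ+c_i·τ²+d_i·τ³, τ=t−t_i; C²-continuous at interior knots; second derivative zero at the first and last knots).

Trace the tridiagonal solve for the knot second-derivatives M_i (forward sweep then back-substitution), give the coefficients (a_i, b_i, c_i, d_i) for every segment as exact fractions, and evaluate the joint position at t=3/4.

Δ: Δ0=-6, Δ1=-1/3
row 1: diag=8, rhs=34; c'=3/8, d'=17/4
back: M1=17/4
M: M0=0, M1=17/4, M2=0
seg 0: a=4, c=M0/2=0, d=(M1−M0)/(6·1)=17/24, b=Δ0−h0·(2M0+M1)/6=-161/24
seg 1: a=-2, c=M1/2=17/8, d=(M2−M1)/(6·3)=-17/72, b=Δ1−h1·(2M1+M2)/6=-55/12
t_q=3/4 → seg 0, τ=3/4; S=4+-161/24·τ+0·τ²+17/24·τ³=-375/512

  seg 0: a=4 b=-161/24 c=0 d=17/24
  seg 1: a=-2 b=-55/12 c=17/8 d=-17/72
S(3/4) = -375/512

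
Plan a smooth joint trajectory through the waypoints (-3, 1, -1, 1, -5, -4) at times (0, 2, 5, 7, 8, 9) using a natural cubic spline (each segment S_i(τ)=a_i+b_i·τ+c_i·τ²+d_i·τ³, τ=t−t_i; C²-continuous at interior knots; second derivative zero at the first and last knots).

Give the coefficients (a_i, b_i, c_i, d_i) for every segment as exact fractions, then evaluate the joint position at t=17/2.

Δ: Δ0=2, Δ1=-2/3, Δ2=1, Δ3=-6, Δ4=1
row 1: diag=10, rhs=-16; c'=3/10, d'=-8/5
row 2: denom=10−3·3/10=91/10; d'=(10−3·-8/5)/(91/10)=148/91
row 3: denom=6−2·20/91=506/91; d'=(-42−2·148/91)/(506/91)=-2059/253
row 4: denom=4−1·91/506=1933/506; d'=(42−1·-2059/253)/(1933/506)=25370/1933
back: M4=25370/1933
back: M3=-2059/253−91/506·25370/1933=-20294/1933
back: M2=148/91−20/91·-20294/1933=7604/1933
back: M1=-8/5−3/10·7604/1933=-5374/1933
M: M0=0, M1=-5374/1933, M2=7604/1933, M3=-20294/1933, M4=25370/1933, M5=0
seg 0: a=-3, c=M0/2=0, d=(M1−M0)/(6·2)=-2687/11598, b=Δ0−h0·(2M0+M1)/6=16972/5799
seg 1: a=1, c=M1/2=-2687/1933, d=(M2−M1)/(6·3)=721/1933, b=Δ1−h1·(2M1+M2)/6=850/5799
seg 2: a=-1, c=M2/2=3802/1933, d=(M3−M2)/(6·2)=-13949/11598, b=Δ2−h2·(2M2+M3)/6=10885/5799
seg 3: a=1, c=M3/2=-10147/1933, d=(M4−M3)/(6·1)=22832/5799, b=Δ3−h3·(2M3+M4)/6=-27185/5799
seg 4: a=-5, c=M4/2=12685/1933, d=(M5−M4)/(6·1)=-12685/5799, b=Δ4−h4·(2M4+M5)/6=-19571/5799
t_q=17/2 → seg 4, τ=1/2; S=-5+-19571/5799·τ+12685/1933·τ²+-12685/5799·τ³=-82273/15464

  seg 0: a=-3 b=16972/5799 c=0 d=-2687/11598
  seg 1: a=1 b=850/5799 c=-2687/1933 d=721/1933
  seg 2: a=-1 b=10885/5799 c=3802/1933 d=-13949/11598
  seg 3: a=1 b=-27185/5799 c=-10147/1933 d=22832/5799
  seg 4: a=-5 b=-19571/5799 c=12685/1933 d=-12685/5799
S(17/2) = -82273/15464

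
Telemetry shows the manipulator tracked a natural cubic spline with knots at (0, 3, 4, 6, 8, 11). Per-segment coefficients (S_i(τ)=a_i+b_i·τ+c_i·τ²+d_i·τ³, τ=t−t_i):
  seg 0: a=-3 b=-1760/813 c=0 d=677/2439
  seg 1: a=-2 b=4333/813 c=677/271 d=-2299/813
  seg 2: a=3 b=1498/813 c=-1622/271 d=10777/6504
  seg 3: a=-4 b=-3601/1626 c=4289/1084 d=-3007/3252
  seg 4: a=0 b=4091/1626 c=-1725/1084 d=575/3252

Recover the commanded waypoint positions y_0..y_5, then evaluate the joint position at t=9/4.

y_0 = S_0(0) = a_0 = -3
y_1 = S_1(0) = a_1 = -2
y_2 = S_2(0) = a_2 = 3
y_3 = S_3(0) = a_3 = -4
y_4 = S_4(0) = a_4 = 0
y_5 = S_4(3) = -2
t_q=9/4 is in segment 0 (τ=9/4); S_0(τ)=-81675/17344

y_0=-3 y_1=-2 y_2=3 y_3=-4 y_4=0 y_5=-2
S(9/4) = -81675/17344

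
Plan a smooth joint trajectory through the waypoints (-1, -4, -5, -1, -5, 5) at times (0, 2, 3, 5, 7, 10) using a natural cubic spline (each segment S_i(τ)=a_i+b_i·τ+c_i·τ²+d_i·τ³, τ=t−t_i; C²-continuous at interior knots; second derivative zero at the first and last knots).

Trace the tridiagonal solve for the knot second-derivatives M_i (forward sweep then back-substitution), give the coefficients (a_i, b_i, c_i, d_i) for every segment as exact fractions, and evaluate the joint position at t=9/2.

Δ: Δ0=-3/2, Δ1=-1, Δ2=2, Δ3=-2, Δ4=10/3
row 1: diag=6, rhs=3; c'=1/6, d'=1/2
row 2: denom=6−1·1/6=35/6; d'=(18−1·1/2)/(35/6)=3
row 3: denom=8−2·12/35=256/35; d'=(-24−2·3)/(256/35)=-525/128
row 4: denom=10−2·35/128=605/64; d'=(32−2·-525/128)/(605/64)=2573/605
back: M4=2573/605
back: M3=-525/128−35/128·2573/605=-637/121
back: M2=3−12/35·-637/121=2907/605
back: M1=1/2−1/6·2907/605=-182/605
M: M0=0, M1=-182/605, M2=2907/605, M3=-637/121, M4=2573/605, M5=0
seg 0: a=-1, c=M0/2=0, d=(M1−M0)/(6·2)=-91/3630, b=Δ0−h0·(2M0+M1)/6=-5081/3630
seg 1: a=-4, c=M1/2=-91/605, d=(M2−M1)/(6·1)=3089/3630, b=Δ1−h1·(2M1+M2)/6=-6173/3630
seg 2: a=-5, c=M2/2=2907/1210, d=(M3−M2)/(6·2)=-1523/1815, b=Δ2−h2·(2M2+M3)/6=91/165
seg 3: a=-1, c=M3/2=-637/242, d=(M4−M3)/(6·2)=2879/3630, b=Δ3−h3·(2M3+M4)/6=167/1815
seg 4: a=-5, c=M4/2=2573/1210, d=(M5−M4)/(6·3)=-2573/10890, b=Δ4−h4·(2M4+M5)/6=-1669/1815
t_q=9/2 → seg 2, τ=3/2; S=-5+91/165·τ+2907/1210·τ²+-1523/1815·τ³=-387/242

  seg 0: a=-1 b=-5081/3630 c=0 d=-91/3630
  seg 1: a=-4 b=-6173/3630 c=-91/605 d=3089/3630
  seg 2: a=-5 b=91/165 c=2907/1210 d=-1523/1815
  seg 3: a=-1 b=167/1815 c=-637/242 d=2879/3630
  seg 4: a=-5 b=-1669/1815 c=2573/1210 d=-2573/10890
S(9/2) = -387/242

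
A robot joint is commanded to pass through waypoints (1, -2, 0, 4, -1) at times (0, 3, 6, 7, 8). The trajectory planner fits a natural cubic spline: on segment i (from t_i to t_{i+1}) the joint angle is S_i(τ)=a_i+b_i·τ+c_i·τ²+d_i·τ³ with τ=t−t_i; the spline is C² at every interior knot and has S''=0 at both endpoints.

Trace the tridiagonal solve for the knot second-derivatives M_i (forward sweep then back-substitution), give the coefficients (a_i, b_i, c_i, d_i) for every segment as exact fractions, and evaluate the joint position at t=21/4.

Δ: Δ0=-1, Δ1=2/3, Δ2=4, Δ3=-5
row 1: diag=12, rhs=10; c'=1/4, d'=5/6
row 2: denom=8−3·1/4=29/4; d'=(20−3·5/6)/(29/4)=70/29
row 3: denom=4−1·4/29=112/29; d'=(-54−1·70/29)/(112/29)=-409/28
back: M3=-409/28
back: M2=70/29−4/29·-409/28=31/7
back: M1=5/6−1/4·31/7=-23/84
M: M0=0, M1=-23/84, M2=31/7, M3=-409/28, M4=0
seg 0: a=1, c=M0/2=0, d=(M1−M0)/(6·3)=-23/1512, b=Δ0−h0·(2M0+M1)/6=-145/168
seg 1: a=-2, c=M1/2=-23/168, d=(M2−M1)/(6·3)=395/1512, b=Δ1−h1·(2M1+M2)/6=-107/84
seg 2: a=0, c=M2/2=31/14, d=(M3−M2)/(6·1)=-533/168, b=Δ2−h2·(2M2+M3)/6=119/24
seg 3: a=4, c=M3/2=-409/56, d=(M4−M3)/(6·1)=409/168, b=Δ3−h3·(2M3+M4)/6=-11/84
t_q=21/4 → seg 1, τ=9/4; S=-2+-107/84·τ+-23/168·τ²+395/1512·τ³=-9259/3584

  seg 0: a=1 b=-145/168 c=0 d=-23/1512
  seg 1: a=-2 b=-107/84 c=-23/168 d=395/1512
  seg 2: a=0 b=119/24 c=31/14 d=-533/168
  seg 3: a=4 b=-11/84 c=-409/56 d=409/168
S(21/4) = -9259/3584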